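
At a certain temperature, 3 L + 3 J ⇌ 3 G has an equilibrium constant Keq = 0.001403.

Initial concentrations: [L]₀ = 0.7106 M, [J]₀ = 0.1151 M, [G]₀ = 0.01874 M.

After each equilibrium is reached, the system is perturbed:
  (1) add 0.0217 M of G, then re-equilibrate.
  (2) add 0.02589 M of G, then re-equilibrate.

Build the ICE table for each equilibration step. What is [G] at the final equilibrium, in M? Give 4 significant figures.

[G]_eq = 0.01427 M

Q₀ = 0.01203 vs Keq = 0.001403 ⇒ Q>K, reverse
Step 1:
                    L           J           G
  I            0.7106      0.1151     0.01874
  C          0.008765    0.008765   -0.008765
  E            0.7194      0.1239    0.009975
  solve Keq expr → x = -0.002922; check Q = 0.001403
Then add 0.0217 M of G.
Step 2:
                    L           J           G
  I            0.7194      0.1239     0.03168
  C           0.01979     0.01979    -0.01979
  E            0.7392      0.1437     0.01189
  solve Keq expr → x = -0.006596; check Q = 0.001403
Then add 0.02589 M of G.
Step 3:
                    L           J           G
  I            0.7392      0.1437     0.03778
  C           0.02351     0.02351    -0.02351
  E            0.7627      0.1672     0.01427
  solve Keq expr → x = -0.007835; check Q = 0.001403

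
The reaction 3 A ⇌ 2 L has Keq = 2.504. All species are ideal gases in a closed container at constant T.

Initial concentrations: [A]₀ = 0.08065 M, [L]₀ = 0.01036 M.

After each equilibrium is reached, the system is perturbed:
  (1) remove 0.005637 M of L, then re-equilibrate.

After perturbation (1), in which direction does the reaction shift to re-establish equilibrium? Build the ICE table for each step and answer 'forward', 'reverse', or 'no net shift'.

Direction: forward

Q₀ = 0.2046 vs Keq = 2.504 ⇒ Q<K, forward
Step 1:
                   A          L
  I          0.08065    0.01036
  C         -0.01995     0.0133
  E           0.0607    0.02366
  solve Keq expr → x = 0.006651; check Q = 2.504
Then remove 0.005637 M of L.
Step 2:
                   A          L
  I           0.0607    0.01803
  C        -0.004545    0.00303
  E          0.05615    0.02106
  solve Keq expr → x = 0.001515; check Q = 2.504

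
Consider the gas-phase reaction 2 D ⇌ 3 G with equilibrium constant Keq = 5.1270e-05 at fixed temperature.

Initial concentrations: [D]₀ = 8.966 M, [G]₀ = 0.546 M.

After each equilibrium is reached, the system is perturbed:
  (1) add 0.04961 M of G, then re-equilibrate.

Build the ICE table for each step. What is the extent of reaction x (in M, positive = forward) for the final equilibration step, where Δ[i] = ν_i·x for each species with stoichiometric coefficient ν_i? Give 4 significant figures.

x = -0.01641 M

Q₀ = 0.002025 vs Keq = 5.1270e-05 ⇒ Q>K, reverse
Step 1:
                    D           G
  init          8.966       0.546
  Δ            0.2551     -0.3826
  eq            9.221      0.1634
  solve Keq expr → x = -0.1275; check Q = 5.1270e-05
Then add 0.04961 M of G.
Step 2:
                    D           G
  init          9.221       0.213
  Δ           0.03282    -0.04922
  eq            9.254      0.1637
  solve Keq expr → x = -0.01641; check Q = 5.1270e-05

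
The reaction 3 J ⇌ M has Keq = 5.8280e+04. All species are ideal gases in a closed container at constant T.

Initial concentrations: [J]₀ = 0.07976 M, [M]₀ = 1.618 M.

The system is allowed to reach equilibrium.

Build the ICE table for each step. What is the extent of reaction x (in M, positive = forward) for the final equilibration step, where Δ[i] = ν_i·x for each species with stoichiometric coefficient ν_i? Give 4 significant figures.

x = 0.01646 M

Q₀ = 3189 vs Keq = 5.8280e+04 ⇒ Q<K, forward
Step 1:
                    J           M
  init        0.07976       1.618
  Δ          -0.04938     0.01646
  eq          0.03038       1.634
  solve Keq expr → x = 0.01646; check Q = 5.8280e+04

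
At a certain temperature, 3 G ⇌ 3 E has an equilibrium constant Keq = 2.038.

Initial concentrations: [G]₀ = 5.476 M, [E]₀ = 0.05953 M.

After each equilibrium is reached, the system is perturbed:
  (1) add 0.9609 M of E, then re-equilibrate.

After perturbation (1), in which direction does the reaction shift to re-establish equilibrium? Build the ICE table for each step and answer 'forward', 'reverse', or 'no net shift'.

Q₀ = 1.2847e-06 vs Keq = 2.038 ⇒ Q<K, forward
Step 1:
                    G           E
  init          5.476     0.05953
  Δ            -3.035       3.035
  eq            2.441       3.095
  solve Keq expr → x = 1.012; check Q = 2.038
Then add 0.9609 M of E.
Step 2:
                    G           E
  init          2.441       4.056
  Δ            0.4237     -0.4237
  eq            2.865       3.632
  solve Keq expr → x = -0.1412; check Q = 2.038

Direction: reverse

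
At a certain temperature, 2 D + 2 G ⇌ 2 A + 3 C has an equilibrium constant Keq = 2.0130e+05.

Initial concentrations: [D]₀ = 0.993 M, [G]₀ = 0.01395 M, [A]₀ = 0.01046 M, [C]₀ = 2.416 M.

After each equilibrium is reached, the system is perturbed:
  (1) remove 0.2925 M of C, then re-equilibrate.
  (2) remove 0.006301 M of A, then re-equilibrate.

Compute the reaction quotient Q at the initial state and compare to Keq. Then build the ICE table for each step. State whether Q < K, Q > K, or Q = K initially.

Q₀ = 8.041; Q < K (proceeds forward)

Q₀ = 8.041 vs Keq = 2.0130e+05 ⇒ Q<K, forward
Step 1:
                   D          G          A          C
  Initial      0.993    0.01395    0.01046      2.416
  Change    -0.01374   -0.01374    0.01374    0.02061
  Equil       0.9793 2.0950e-04     0.0242      2.437
  solve Keq expr → x = 0.00687; check Q = 2.0130e+05
Then remove 0.2925 M of C.
Step 2:
                   D          G          A          C
  Initial     0.9793 2.0950e-04     0.0242      2.144
  Change  -3.6296e-05 -3.6296e-05 3.6296e-05 5.4443e-05
  Equil       0.9792 1.7320e-04    0.02424      2.144
  solve Keq expr → x = 1.8148e-05; check Q = 2.0130e+05
Then remove 0.006301 M of A.
Step 3:
                   D          G          A          C
  Initial     0.9792 1.7320e-04    0.01794      2.144
  Change  -4.4698e-05 -4.4698e-05 4.4698e-05 6.7047e-05
  Equil       0.9792 1.2851e-04    0.01798      2.144
  solve Keq expr → x = 2.2349e-05; check Q = 2.0130e+05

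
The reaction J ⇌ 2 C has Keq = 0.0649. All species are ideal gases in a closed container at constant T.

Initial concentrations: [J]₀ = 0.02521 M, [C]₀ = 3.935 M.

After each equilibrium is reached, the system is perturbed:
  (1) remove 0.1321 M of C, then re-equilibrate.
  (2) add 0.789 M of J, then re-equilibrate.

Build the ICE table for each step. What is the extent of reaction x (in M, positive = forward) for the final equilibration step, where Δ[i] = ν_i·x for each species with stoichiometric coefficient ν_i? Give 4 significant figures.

x = 0.03307 M

Q₀ = 614.2 vs Keq = 0.0649 ⇒ Q>K, reverse
Step 1:
                   J          C
  Initial    0.02521      3.935
  Change       1.796     -3.591
  Equil        1.821     0.3438
  solve Keq expr → x = -1.796; check Q = 0.0649
Then remove 0.1321 M of C.
Step 2:
                   J          C
  Initial      1.821     0.2117
  Change    -0.06305     0.1261
  Equil        1.758     0.3378
  solve Keq expr → x = 0.06305; check Q = 0.0649
Then add 0.789 M of J.
Step 3:
                   J          C
  Initial      2.547     0.3378
  Change    -0.03307    0.06615
  Equil        2.514     0.4039
  solve Keq expr → x = 0.03307; check Q = 0.0649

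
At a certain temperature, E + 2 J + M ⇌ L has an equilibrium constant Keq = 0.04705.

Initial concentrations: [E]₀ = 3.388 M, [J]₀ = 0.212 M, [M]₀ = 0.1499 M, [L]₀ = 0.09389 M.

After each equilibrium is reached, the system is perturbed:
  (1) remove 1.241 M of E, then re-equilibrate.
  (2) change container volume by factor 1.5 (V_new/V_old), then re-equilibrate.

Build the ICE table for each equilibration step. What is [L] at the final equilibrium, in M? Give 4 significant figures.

Q₀ = 4.113 vs Keq = 0.04705 ⇒ Q>K, reverse
Step 1:
                    E           J           M           L
  I             3.388       0.212      0.1499     0.09389
  C           0.08803      0.1761     0.08803    -0.08803
  E             3.476      0.3881      0.2379     0.00586
  solve Keq expr → x = -0.08803; check Q = 0.04705
Then remove 1.241 M of E.
Step 2:
                    E           J           M           L
  I             2.235      0.3881      0.2379     0.00586
  C          0.001979    0.003959    0.001979   -0.001979
  E             2.237       0.392      0.2399    0.003881
  solve Keq expr → x = -0.001979; check Q = 0.04705
Then change container volume by factor 1.5 (V_new/V_old).
Step 3:
                    E           J           M           L
  I             1.491      0.2613      0.1599    0.002587
  C           0.00179    0.003579     0.00179    -0.00179
  E             1.493      0.2649      0.1617  7.9743e-04
  solve Keq expr → x = -0.00179; check Q = 0.04705

[L]_eq = 7.9743e-04 M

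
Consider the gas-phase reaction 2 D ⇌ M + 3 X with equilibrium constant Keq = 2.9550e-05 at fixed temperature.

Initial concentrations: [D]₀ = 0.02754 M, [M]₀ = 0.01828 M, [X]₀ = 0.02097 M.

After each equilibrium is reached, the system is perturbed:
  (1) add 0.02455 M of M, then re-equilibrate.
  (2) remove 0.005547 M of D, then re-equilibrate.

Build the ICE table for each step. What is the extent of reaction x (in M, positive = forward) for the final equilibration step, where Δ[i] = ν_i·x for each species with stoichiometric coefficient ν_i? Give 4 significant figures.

x = -3.0540e-04 M

Q₀ = 2.2225e-04 vs Keq = 2.9550e-05 ⇒ Q>K, reverse
Step 1:
                  D         M         X
  init      0.02754   0.01828   0.02097
  Δ        0.005479  -0.00274 -0.008219
  eq        0.03302   0.01554   0.01275
  solve Keq expr → x = -0.00274; check Q = 2.9550e-05
Then add 0.02455 M of M.
Step 2:
                  D         M         X
  init      0.03302   0.04009   0.01275
  Δ           0.002    -0.001    -0.003
  eq        0.03502   0.03909  0.009751
  solve Keq expr → x = -0.001; check Q = 2.9550e-05
Then remove 0.005547 M of D.
Step 3:
                  D         M         X
  init      0.02947   0.03909  0.009751
  Δ       6.1081e-04 -3.0540e-04 -9.1621e-04
  eq        0.03008   0.03878  0.008835
  solve Keq expr → x = -3.0540e-04; check Q = 2.9550e-05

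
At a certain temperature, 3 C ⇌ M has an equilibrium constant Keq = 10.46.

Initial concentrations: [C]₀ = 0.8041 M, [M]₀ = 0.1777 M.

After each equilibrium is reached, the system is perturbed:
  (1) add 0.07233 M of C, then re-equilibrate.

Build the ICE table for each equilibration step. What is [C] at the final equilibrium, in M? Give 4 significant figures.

Q₀ = 0.3418 vs Keq = 10.46 ⇒ Q<K, forward
Step 1:
                    C           M
  Initial      0.8041      0.1777
  Change      -0.4851      0.1617
  Equil         0.319      0.3394
  solve Keq expr → x = 0.1617; check Q = 10.46
Then add 0.07233 M of C.
Step 2:
                    C           M
  Initial      0.3913      0.3394
  Change     -0.06562     0.02187
  Equil        0.3257      0.3613
  solve Keq expr → x = 0.02187; check Q = 10.46

[C]_eq = 0.3257 M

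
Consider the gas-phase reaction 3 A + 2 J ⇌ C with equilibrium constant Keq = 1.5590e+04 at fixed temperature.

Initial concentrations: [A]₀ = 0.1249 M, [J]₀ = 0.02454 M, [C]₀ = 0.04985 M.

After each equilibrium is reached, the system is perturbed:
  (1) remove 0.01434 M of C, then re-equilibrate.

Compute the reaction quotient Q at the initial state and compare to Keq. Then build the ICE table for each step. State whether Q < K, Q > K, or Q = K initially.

Q₀ = 4.2484e+04; Q > K (proceeds reverse)

Q₀ = 4.2484e+04 vs Keq = 1.5590e+04 ⇒ Q>K, reverse
Step 1:
                   A          J          C
  Initial     0.1249    0.02454    0.04985
  Change     0.01314   0.008759   -0.00438
  Equil        0.138     0.0333    0.04547
  solve Keq expr → x = -0.00438; check Q = 1.5590e+04
Then remove 0.01434 M of C.
Step 2:
                   A          J          C
  Initial      0.138     0.0333    0.03113
  Change   -0.005066  -0.003377   0.001689
  Equil        0.133    0.02992    0.03282
  solve Keq expr → x = 0.001689; check Q = 1.5590e+04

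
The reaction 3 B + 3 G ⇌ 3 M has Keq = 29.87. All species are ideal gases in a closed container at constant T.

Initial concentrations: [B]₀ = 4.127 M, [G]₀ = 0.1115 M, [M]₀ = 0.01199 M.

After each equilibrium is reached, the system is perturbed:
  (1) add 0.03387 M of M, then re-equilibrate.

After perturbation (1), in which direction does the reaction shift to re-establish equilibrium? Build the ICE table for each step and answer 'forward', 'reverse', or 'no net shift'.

Q₀ = 1.7690e-05 vs Keq = 29.87 ⇒ Q<K, forward
Step 1:
                   B          G          M
  init         4.127     0.1115    0.01199
  Δ          -0.1023    -0.1023     0.1023
  eq           4.025   0.009156     0.1143
  solve Keq expr → x = 0.03411; check Q = 29.87
Then add 0.03387 M of M.
Step 2:
                   B          G          M
  init         4.025   0.009156     0.1482
  Δ         0.002505   0.002505  -0.002505
  eq           4.027    0.01166     0.1457
  solve Keq expr → x = -8.3483e-04; check Q = 29.87

Direction: reverse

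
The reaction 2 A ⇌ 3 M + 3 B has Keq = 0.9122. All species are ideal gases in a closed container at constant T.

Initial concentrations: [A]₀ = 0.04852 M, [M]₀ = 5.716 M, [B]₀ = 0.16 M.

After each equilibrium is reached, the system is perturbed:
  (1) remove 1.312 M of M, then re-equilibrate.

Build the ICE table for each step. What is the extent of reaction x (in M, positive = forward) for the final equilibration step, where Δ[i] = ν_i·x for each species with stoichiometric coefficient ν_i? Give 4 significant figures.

x = 0.003657 M

Q₀ = 324.9 vs Keq = 0.9122 ⇒ Q>K, reverse
Step 1:
                    A           M           B
  I           0.04852       5.716        0.16
  C           0.07762     -0.1164     -0.1164
  E            0.1261         5.6     0.04356
  solve Keq expr → x = -0.03881; check Q = 0.9122
Then remove 1.312 M of M.
Step 2:
                    A           M           B
  I            0.1261       4.288     0.04356
  C         -0.007313     0.01097     0.01097
  E            0.1188       4.299     0.05453
  solve Keq expr → x = 0.003657; check Q = 0.9122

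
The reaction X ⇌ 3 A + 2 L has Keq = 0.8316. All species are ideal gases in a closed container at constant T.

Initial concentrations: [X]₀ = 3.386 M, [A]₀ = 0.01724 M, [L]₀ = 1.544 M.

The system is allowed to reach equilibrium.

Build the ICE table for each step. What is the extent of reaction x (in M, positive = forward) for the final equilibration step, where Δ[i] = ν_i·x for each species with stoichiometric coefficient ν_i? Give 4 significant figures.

Q₀ = 3.6076e-06 vs Keq = 0.8316 ⇒ Q<K, forward
Step 1:
                   X          A          L
  I            3.386    0.01724      1.544
  C           -0.274     0.8221     0.5481
  E            3.112     0.8393      2.092
  solve Keq expr → x = 0.274; check Q = 0.8316

x = 0.274 M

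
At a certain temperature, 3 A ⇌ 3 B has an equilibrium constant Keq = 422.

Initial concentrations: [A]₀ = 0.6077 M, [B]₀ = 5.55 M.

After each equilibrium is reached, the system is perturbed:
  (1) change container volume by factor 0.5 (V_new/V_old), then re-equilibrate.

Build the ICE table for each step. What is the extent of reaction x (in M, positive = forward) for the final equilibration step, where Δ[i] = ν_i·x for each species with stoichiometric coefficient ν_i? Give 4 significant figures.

Q₀ = 761.7 vs Keq = 422 ⇒ Q>K, reverse
Step 1:
                   A          B
  I           0.6077       5.55
  C           0.1167    -0.1167
  E           0.7244      5.433
  solve Keq expr → x = -0.03889; check Q = 422
Then change container volume by factor 0.5 (V_new/V_old).
Step 2:
                   A          B
  I            1.449      10.87
  C                0          0
  E            1.449      10.87
  solve Keq expr → x = 0; check Q = 422

x = 0 M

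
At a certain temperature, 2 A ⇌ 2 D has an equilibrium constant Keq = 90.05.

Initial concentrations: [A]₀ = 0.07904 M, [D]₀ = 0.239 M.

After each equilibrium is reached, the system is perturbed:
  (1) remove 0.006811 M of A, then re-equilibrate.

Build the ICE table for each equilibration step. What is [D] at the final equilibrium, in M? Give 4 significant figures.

[D]_eq = 0.2816 M

Q₀ = 9.143 vs Keq = 90.05 ⇒ Q<K, forward
Step 1:
                  A         D
  init      0.07904     0.239
  Δ        -0.04872   0.04872
  eq        0.03032    0.2877
  solve Keq expr → x = 0.02436; check Q = 90.05
Then remove 0.006811 M of A.
Step 2:
                  A         D
  init      0.02351    0.2877
  Δ        0.006162 -0.006162
  eq        0.02967    0.2816
  solve Keq expr → x = -0.003081; check Q = 90.05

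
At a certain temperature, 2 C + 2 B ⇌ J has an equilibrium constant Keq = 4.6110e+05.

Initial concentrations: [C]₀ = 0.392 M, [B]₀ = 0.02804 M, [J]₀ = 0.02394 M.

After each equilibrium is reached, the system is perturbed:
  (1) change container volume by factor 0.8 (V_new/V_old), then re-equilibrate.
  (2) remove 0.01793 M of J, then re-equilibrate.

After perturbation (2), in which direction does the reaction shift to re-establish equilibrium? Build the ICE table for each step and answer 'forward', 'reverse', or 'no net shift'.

Q₀ = 198.2 vs Keq = 4.6110e+05 ⇒ Q<K, forward
Step 1:
                   C          B          J
  init         0.392    0.02804    0.02394
  Δ         -0.02726   -0.02726    0.01363
  eq          0.3647 7.8258e-04    0.03757
  solve Keq expr → x = 0.01363; check Q = 4.6110e+05
Then change container volume by factor 0.8 (V_new/V_old).
Step 2:
                   C          B          J
  init        0.4559 9.7823e-04    0.04696
  Δ       -2.7681e-04 -2.7681e-04 1.3840e-04
  eq          0.4557 7.0142e-04     0.0471
  solve Keq expr → x = 1.3840e-04; check Q = 4.6110e+05
Then remove 0.01793 M of J.
Step 3:
                   C          B          J
  init        0.4557 7.0142e-04    0.02917
  Δ       -1.4854e-04 -1.4854e-04 7.4272e-05
  eq          0.4555 5.5287e-04    0.02924
  solve Keq expr → x = 7.4272e-05; check Q = 4.6110e+05

Direction: forward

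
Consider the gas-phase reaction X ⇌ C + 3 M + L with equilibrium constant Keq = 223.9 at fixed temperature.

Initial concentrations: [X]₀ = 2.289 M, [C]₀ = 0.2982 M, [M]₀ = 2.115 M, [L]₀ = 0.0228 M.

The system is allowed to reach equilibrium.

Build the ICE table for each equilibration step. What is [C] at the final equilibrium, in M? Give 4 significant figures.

[C]_eq = 1.414 M

Q₀ = 0.0281 vs Keq = 223.9 ⇒ Q<K, forward
Step 1:
                  X         C         M         L
  I           2.289    0.2982     2.115    0.0228
  C          -1.116     1.116     3.348     1.116
  E           1.173     1.414     5.463     1.139
  solve Keq expr → x = 1.116; check Q = 223.9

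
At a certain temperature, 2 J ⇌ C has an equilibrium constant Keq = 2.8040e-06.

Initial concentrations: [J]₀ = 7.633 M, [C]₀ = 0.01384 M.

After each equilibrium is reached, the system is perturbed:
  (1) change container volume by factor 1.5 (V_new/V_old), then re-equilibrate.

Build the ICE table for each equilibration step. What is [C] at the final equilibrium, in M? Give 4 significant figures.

[C]_eq = 7.3132e-05 M

Q₀ = 2.3754e-04 vs Keq = 2.8040e-06 ⇒ Q>K, reverse
Step 1:
                  J         C
  I           7.633   0.01384
  C         0.02735  -0.01368
  E            7.66 1.6454e-04
  solve Keq expr → x = -0.01368; check Q = 2.8040e-06
Then change container volume by factor 1.5 (V_new/V_old).
Step 2:
                  J         C
  I           5.107 1.0969e-04
  C       7.3125e-05 -3.6563e-05
  E           5.107 7.3132e-05
  solve Keq expr → x = -3.6563e-05; check Q = 2.8040e-06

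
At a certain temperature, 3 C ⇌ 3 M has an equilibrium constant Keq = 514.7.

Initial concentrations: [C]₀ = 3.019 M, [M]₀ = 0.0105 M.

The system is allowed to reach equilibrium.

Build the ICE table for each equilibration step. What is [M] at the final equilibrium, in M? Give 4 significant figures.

[M]_eq = 2.693 M

Q₀ = 4.2071e-08 vs Keq = 514.7 ⇒ Q<K, forward
Step 1:
                  C         M
  I           3.019    0.0105
  C          -2.683     2.683
  E          0.3361     2.693
  solve Keq expr → x = 0.8943; check Q = 514.7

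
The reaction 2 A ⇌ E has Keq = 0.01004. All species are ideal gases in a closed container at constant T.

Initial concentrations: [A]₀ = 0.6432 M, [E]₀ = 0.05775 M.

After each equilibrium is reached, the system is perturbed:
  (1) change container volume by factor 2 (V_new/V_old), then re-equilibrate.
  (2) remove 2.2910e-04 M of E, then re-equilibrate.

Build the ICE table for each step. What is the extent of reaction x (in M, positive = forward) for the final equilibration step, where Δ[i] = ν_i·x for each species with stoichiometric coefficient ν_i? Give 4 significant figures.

Q₀ = 0.1396 vs Keq = 0.01004 ⇒ Q>K, reverse
Step 1:
                    A           E
  Initial      0.6432     0.05775
  Change       0.1043    -0.05214
  Equil        0.7475     0.00561
  solve Keq expr → x = -0.05214; check Q = 0.01004
Then change container volume by factor 2 (V_new/V_old).
Step 2:
                    A           E
  Initial      0.3737    0.002805
  Change     0.002763   -0.001382
  Equil        0.3765    0.001423
  solve Keq expr → x = -0.001382; check Q = 0.01004
Then remove 2.2910e-04 M of E.
Step 3:
                    A           E
  Initial      0.3765    0.001194
  Change  -4.5138e-04  2.2569e-04
  Equil        0.3761     0.00142
  solve Keq expr → x = 2.2569e-04; check Q = 0.01004

x = 2.2569e-04 M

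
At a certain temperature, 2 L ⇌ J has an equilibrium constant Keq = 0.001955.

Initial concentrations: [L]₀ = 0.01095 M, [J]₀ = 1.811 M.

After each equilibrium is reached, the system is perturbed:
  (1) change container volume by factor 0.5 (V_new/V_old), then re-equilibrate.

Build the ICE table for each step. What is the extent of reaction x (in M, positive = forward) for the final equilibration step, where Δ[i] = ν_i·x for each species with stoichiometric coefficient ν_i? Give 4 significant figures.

Q₀ = 1.5104e+04 vs Keq = 0.001955 ⇒ Q>K, reverse
Step 1:
                    L           J
  Initial     0.01095       1.811
  Change        3.572      -1.786
  Equil         3.583     0.02509
  solve Keq expr → x = -1.786; check Q = 0.001955
Then change container volume by factor 0.5 (V_new/V_old).
Step 2:
                    L           J
  Initial       7.166     0.05019
  Change     -0.09509     0.04754
  Equil          7.07     0.09773
  solve Keq expr → x = 0.04754; check Q = 0.001955

x = 0.04754 M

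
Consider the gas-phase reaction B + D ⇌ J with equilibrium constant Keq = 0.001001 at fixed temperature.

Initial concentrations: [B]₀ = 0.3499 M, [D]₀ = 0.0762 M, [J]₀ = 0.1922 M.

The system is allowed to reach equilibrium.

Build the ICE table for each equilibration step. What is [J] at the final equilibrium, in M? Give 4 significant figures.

Q₀ = 7.209 vs Keq = 0.001001 ⇒ Q>K, reverse
Step 1:
                    B           D           J
  Initial      0.3499      0.0762      0.1922
  Change       0.1921      0.1921     -0.1921
  Equil         0.542      0.2683  1.4553e-04
  solve Keq expr → x = -0.1921; check Q = 0.001001

[J]_eq = 1.4553e-04 M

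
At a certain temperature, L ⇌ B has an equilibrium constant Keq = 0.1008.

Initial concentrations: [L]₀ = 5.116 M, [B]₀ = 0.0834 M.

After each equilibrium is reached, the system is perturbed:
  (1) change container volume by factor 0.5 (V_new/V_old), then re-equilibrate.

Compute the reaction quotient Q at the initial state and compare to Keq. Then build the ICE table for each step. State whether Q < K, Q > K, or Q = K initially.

Q₀ = 0.0163 vs Keq = 0.1008 ⇒ Q<K, forward
Step 1:
                  L         B
  I           5.116    0.0834
  C         -0.3927    0.3927
  E           4.723    0.4761
  solve Keq expr → x = 0.3927; check Q = 0.1008
Then change container volume by factor 0.5 (V_new/V_old).
Step 2:
                  L         B
  I           9.447    0.9522
  C               0         0
  E           9.447    0.9522
  solve Keq expr → x = 0; check Q = 0.1008

Q₀ = 0.0163; Q < K (proceeds forward)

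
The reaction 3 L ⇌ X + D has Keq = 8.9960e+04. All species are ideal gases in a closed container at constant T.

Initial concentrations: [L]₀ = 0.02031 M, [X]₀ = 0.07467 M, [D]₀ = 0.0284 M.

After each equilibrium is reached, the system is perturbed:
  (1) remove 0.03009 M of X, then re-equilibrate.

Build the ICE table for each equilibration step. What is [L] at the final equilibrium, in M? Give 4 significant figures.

[L]_eq = 0.002679 M

Q₀ = 253.1 vs Keq = 8.9960e+04 ⇒ Q<K, forward
Step 1:
                  L         X         D
  Initial   0.02031   0.07467    0.0284
  Change   -0.01719  0.005729  0.005729
  Equil    0.003124    0.0804   0.03413
  solve Keq expr → x = 0.005729; check Q = 8.9960e+04
Then remove 0.03009 M of X.
Step 2:
                  L         X         D
  Initial  0.003124   0.05031   0.03413
  Change  -4.4553e-04 1.4851e-04 1.4851e-04
  Equil    0.002679   0.05046   0.03428
  solve Keq expr → x = 1.4851e-04; check Q = 8.9960e+04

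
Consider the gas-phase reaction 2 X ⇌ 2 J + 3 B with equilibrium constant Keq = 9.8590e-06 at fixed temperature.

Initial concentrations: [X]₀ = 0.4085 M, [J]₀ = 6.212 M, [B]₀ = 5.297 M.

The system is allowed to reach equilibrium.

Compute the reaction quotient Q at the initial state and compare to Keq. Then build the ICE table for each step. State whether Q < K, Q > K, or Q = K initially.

Q₀ = 3.4369e+04 vs Keq = 9.8590e-06 ⇒ Q>K, reverse
Step 1:
                  X         J         B
  Initial    0.4085     6.212     5.297
  Change      3.513    -3.513    -5.269
  Equil       3.921     2.699   0.02751
  solve Keq expr → x = -1.756; check Q = 9.8590e-06

Q₀ = 3.4369e+04; Q > K (proceeds reverse)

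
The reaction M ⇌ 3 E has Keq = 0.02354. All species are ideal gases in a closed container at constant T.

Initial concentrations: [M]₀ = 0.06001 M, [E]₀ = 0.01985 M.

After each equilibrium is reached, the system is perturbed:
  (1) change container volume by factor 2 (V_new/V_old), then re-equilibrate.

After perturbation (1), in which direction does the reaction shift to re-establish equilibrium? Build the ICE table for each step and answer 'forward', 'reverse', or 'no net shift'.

Direction: forward

Q₀ = 1.3033e-04 vs Keq = 0.02354 ⇒ Q<K, forward
Step 1:
                   M          E
  init       0.06001    0.01985
  Δ         -0.02472    0.07416
  eq         0.03529    0.09401
  solve Keq expr → x = 0.02472; check Q = 0.02354
Then change container volume by factor 2 (V_new/V_old).
Step 2:
                   M          E
  init       0.01765      0.047
  Δ        -0.005991    0.01797
  eq         0.01165    0.06498
  solve Keq expr → x = 0.005991; check Q = 0.02354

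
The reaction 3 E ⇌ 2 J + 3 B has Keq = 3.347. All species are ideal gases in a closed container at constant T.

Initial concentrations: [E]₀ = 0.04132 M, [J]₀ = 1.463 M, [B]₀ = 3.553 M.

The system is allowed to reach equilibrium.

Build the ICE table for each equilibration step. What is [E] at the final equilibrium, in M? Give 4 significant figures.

[E]_eq = 1.222 M

Q₀ = 1.3608e+06 vs Keq = 3.347 ⇒ Q>K, reverse
Step 1:
                    E           J           B
  init        0.04132       1.463       3.553
  Δ              1.18      -0.787       -1.18
  eq            1.222       0.676       2.373
  solve Keq expr → x = -0.3935; check Q = 3.347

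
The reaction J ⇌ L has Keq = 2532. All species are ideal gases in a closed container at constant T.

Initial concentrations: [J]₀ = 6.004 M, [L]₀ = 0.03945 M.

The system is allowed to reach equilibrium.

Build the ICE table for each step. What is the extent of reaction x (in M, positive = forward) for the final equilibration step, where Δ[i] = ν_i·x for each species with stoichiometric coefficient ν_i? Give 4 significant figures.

Q₀ = 0.006571 vs Keq = 2532 ⇒ Q<K, forward
Step 1:
                    J           L
  I             6.004     0.03945
  C            -6.002       6.002
  E          0.002386       6.041
  solve Keq expr → x = 6.002; check Q = 2532

x = 6.002 M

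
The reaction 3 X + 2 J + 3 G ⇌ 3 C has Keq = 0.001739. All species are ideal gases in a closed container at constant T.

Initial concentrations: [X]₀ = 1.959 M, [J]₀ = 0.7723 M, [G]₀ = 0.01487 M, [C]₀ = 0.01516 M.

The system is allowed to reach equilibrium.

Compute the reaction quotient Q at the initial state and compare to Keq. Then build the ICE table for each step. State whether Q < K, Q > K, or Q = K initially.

Q₀ = 0.2363; Q > K (proceeds reverse)

Q₀ = 0.2363 vs Keq = 0.001739 ⇒ Q>K, reverse
Step 1:
                   X          J          G          C
  init         1.959     0.7723    0.01487    0.01516
  Δ          0.01014   0.006763    0.01014   -0.01014
  eq           1.969     0.7791    0.02501   0.005015
  solve Keq expr → x = -0.003382; check Q = 0.001739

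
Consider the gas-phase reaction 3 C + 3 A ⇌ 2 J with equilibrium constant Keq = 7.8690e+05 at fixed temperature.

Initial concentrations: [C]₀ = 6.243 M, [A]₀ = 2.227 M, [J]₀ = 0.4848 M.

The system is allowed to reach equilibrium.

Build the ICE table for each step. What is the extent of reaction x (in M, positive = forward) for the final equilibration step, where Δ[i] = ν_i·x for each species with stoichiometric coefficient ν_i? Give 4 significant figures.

Q₀ = 8.7455e-05 vs Keq = 7.8690e+05 ⇒ Q<K, forward
Step 1:
                   C          A          J
  I            6.243      2.227     0.4848
  C           -2.223     -2.223      1.482
  E             4.02   0.004229      1.967
  solve Keq expr → x = 0.7409; check Q = 7.8690e+05

x = 0.7409 M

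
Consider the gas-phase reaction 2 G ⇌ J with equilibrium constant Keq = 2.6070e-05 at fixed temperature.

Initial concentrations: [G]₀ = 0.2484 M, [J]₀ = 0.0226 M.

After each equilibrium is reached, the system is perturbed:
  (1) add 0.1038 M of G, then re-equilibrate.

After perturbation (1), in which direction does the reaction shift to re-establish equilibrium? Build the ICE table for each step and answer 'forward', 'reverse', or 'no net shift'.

Q₀ = 0.3663 vs Keq = 2.6070e-05 ⇒ Q>K, reverse
Step 1:
                  G         J
  Initial    0.2484    0.0226
  Change     0.0452   -0.0226
  Equil      0.2936 2.2472e-06
  solve Keq expr → x = -0.0226; check Q = 2.6070e-05
Then add 0.1038 M of G.
Step 2:
                  G         J
  Initial    0.3974 2.2472e-06
  Change  -3.7396e-06 1.8698e-06
  Equil      0.3974 4.1170e-06
  solve Keq expr → x = 1.8698e-06; check Q = 2.6070e-05

Direction: forward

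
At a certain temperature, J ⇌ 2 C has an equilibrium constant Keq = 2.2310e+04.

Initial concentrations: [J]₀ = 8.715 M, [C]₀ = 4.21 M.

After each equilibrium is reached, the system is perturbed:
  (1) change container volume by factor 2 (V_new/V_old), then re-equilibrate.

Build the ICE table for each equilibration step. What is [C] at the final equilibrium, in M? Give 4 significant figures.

[C]_eq = 10.81 M

Q₀ = 2.034 vs Keq = 2.2310e+04 ⇒ Q<K, forward
Step 1:
                   J          C
  Initial      8.715       4.21
  Change      -8.694      17.39
  Equil      0.02091       21.6
  solve Keq expr → x = 8.694; check Q = 2.2310e+04
Then change container volume by factor 2 (V_new/V_old).
Step 2:
                   J          C
  Initial    0.01045       10.8
  Change   -0.005217    0.01043
  Equil     0.005237      10.81
  solve Keq expr → x = 0.005217; check Q = 2.2310e+04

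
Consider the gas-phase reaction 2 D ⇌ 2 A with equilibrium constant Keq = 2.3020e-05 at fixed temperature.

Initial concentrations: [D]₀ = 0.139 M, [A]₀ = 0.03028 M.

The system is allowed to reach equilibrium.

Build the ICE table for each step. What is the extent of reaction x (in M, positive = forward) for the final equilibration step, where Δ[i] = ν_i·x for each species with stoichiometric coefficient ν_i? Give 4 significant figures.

Q₀ = 0.04746 vs Keq = 2.3020e-05 ⇒ Q>K, reverse
Step 1:
                  D         A
  Initial     0.139   0.03028
  Change    0.02947  -0.02947
  Equil      0.1685 8.0831e-04
  solve Keq expr → x = -0.01474; check Q = 2.3020e-05

x = -0.01474 M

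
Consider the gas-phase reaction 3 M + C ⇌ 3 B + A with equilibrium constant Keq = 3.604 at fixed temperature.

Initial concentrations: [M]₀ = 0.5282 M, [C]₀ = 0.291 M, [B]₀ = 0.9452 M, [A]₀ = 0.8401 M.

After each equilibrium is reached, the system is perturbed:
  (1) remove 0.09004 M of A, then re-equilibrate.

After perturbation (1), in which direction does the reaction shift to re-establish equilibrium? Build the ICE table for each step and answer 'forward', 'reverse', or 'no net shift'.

Q₀ = 16.54 vs Keq = 3.604 ⇒ Q>K, reverse
Step 1:
                    M           C           B           A
  Initial      0.5282       0.291      0.9452      0.8401
  Change       0.1537     0.05124     -0.1537    -0.05124
  Equil        0.6819      0.3422      0.7915      0.7889
  solve Keq expr → x = -0.05124; check Q = 3.604
Then remove 0.09004 M of A.
Step 2:
                    M           C           B           A
  Initial      0.6819      0.3422      0.7915      0.6988
  Change     -0.01255   -0.004184     0.01255    0.004184
  Equil        0.6694      0.3381       0.804       0.703
  solve Keq expr → x = 0.004184; check Q = 3.604

Direction: forward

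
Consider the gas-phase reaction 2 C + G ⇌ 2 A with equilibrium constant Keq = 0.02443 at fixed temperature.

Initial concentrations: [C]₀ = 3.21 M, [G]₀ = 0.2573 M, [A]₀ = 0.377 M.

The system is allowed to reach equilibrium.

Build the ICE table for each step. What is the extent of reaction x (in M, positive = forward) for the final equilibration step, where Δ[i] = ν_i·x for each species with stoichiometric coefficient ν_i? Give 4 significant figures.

x = -0.04629 M

Q₀ = 0.05361 vs Keq = 0.02443 ⇒ Q>K, reverse
Step 1:
                  C         G         A
  init         3.21    0.2573     0.377
  Δ         0.09258   0.04629  -0.09258
  eq          3.303    0.3036    0.2844
  solve Keq expr → x = -0.04629; check Q = 0.02443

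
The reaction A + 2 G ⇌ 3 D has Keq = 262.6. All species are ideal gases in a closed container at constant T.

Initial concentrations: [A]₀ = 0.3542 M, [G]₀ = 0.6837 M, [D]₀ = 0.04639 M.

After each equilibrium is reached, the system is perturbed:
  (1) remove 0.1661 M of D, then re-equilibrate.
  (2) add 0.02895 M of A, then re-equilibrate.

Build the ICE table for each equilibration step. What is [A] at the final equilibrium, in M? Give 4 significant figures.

Q₀ = 6.0297e-04 vs Keq = 262.6 ⇒ Q<K, forward
Step 1:
                   A          G          D
  Initial     0.3542     0.6837    0.04639
  Change     -0.2635    -0.5269     0.7904
  Equil      0.09075     0.1568     0.8367
  solve Keq expr → x = 0.2635; check Q = 262.6
Then remove 0.1661 M of D.
Step 2:
                   A          G          D
  Initial    0.09075     0.1568     0.6706
  Change    -0.01259   -0.02518    0.03777
  Equil      0.07816     0.1316     0.7084
  solve Keq expr → x = 0.01259; check Q = 262.6
Then add 0.02895 M of A.
Step 3:
                   A          G          D
  Initial     0.1071     0.1316     0.7084
  Change   -0.005838   -0.01168    0.01751
  Equil       0.1013     0.1199     0.7259
  solve Keq expr → x = 0.005838; check Q = 262.6

[A]_eq = 0.1013 M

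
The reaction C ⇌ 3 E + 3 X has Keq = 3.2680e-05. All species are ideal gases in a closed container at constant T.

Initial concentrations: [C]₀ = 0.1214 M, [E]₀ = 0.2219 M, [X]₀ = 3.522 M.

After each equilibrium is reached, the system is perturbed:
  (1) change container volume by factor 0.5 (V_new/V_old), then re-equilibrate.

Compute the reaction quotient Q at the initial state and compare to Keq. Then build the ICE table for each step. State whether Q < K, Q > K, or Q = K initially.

Q₀ = 3.932 vs Keq = 3.2680e-05 ⇒ Q>K, reverse
Step 1:
                  C         E         X
  Initial    0.1214    0.2219     3.522
  Change     0.0721   -0.2163   -0.2163
  Equil      0.1935  0.005594     3.306
  solve Keq expr → x = -0.0721; check Q = 3.2680e-05
Then change container volume by factor 0.5 (V_new/V_old).
Step 2:
                  C         E         X
  Initial     0.387   0.01119     6.611
  Change   0.002551 -0.007652 -0.007652
  Equil      0.3896  0.003536     6.604
  solve Keq expr → x = -0.002551; check Q = 3.2680e-05

Q₀ = 3.932; Q > K (proceeds reverse)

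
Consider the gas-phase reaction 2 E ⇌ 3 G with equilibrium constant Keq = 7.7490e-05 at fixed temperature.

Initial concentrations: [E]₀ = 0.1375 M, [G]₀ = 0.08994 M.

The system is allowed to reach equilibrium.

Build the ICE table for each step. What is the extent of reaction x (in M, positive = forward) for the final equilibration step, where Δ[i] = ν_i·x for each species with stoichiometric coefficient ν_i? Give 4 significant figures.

x = -0.02531 M

Q₀ = 0.03848 vs Keq = 7.7490e-05 ⇒ Q>K, reverse
Step 1:
                  E         G
  I          0.1375   0.08994
  C         0.05063  -0.07594
  E          0.1881     0.014
  solve Keq expr → x = -0.02531; check Q = 7.7490e-05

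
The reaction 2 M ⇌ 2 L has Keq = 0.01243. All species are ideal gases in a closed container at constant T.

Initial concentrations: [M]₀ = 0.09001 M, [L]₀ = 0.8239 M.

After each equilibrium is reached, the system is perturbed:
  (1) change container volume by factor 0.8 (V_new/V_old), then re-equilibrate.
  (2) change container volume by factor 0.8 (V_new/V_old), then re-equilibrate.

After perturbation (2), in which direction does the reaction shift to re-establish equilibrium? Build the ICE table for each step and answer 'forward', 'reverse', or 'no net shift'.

Q₀ = 83.79 vs Keq = 0.01243 ⇒ Q>K, reverse
Step 1:
                    M           L
  Initial     0.09001      0.8239
  Change       0.7322     -0.7322
  Equil        0.8222     0.09167
  solve Keq expr → x = -0.3661; check Q = 0.01243
Then change container volume by factor 0.8 (V_new/V_old).
Step 2:
                    M           L
  Initial       1.028      0.1146
  Change            0           0
  Equil         1.028      0.1146
  solve Keq expr → x = 0; check Q = 0.01243
Then change container volume by factor 0.8 (V_new/V_old).
Step 3:
                    M           L
  Initial       1.285      0.1432
  Change            0           0
  Equil         1.285      0.1432
  solve Keq expr → x = 0; check Q = 0.01243

Direction: no net shift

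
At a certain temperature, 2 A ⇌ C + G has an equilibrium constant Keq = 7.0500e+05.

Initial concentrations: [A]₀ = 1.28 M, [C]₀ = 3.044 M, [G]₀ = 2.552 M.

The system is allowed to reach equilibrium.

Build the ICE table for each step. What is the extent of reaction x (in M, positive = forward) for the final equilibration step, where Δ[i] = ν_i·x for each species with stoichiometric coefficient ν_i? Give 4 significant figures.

Q₀ = 4.741 vs Keq = 7.0500e+05 ⇒ Q<K, forward
Step 1:
                  A         C         G
  Initial      1.28     3.044     2.552
  Change     -1.276     0.638     0.638
  Equil    0.004082     3.682      3.19
  solve Keq expr → x = 0.638; check Q = 7.0500e+05

x = 0.638 M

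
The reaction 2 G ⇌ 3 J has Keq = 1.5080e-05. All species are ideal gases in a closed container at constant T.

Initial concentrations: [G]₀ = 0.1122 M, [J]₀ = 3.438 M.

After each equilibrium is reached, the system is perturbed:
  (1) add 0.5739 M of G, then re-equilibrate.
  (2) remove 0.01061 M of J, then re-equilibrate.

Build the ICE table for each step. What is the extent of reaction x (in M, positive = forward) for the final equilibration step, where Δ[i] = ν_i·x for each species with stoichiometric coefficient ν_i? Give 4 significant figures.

Q₀ = 3228 vs Keq = 1.5080e-05 ⇒ Q>K, reverse
Step 1:
                  G         J
  Initial    0.1122     3.438
  Change      2.263    -3.394
  Equil       2.375   0.04398
  solve Keq expr → x = -1.131; check Q = 1.5080e-05
Then add 0.5739 M of G.
Step 2:
                  G         J
  Initial     2.949   0.04398
  Change  -0.004516  0.006775
  Equil       2.944   0.05075
  solve Keq expr → x = 0.002258; check Q = 1.5080e-05
Then remove 0.01061 M of J.
Step 3:
                  G         J
  Initial     2.944   0.04014
  Change   -0.00702   0.01053
  Equil       2.937   0.05067
  solve Keq expr → x = 0.00351; check Q = 1.5080e-05

x = 0.00351 M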